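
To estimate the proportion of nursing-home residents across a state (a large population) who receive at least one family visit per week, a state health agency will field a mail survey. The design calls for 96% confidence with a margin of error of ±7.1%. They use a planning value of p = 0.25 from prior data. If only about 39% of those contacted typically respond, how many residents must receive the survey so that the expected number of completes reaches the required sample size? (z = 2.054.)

403

Completed interviews needed: n₀ = 2.054² × 0.1875 / 0.071² ≈ 156.92 → 157.
At a 39% response rate, contacts needed = 157 / 0.39 ≈ 402.56 → 403.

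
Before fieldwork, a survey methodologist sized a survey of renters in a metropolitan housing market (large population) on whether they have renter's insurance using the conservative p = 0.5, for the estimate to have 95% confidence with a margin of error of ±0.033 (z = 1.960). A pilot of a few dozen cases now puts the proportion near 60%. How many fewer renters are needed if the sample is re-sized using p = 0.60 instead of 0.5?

35

Conservative (p = 0.5): n = 1.960² × 0.25 / 0.033² ≈ 881.91 → 882.
Using p = 0.60: p(1−p) = 0.2400, so n = 1.960² × 0.2400 / 0.033² ≈ 846.63 → 847.
Reduction: 882 − 847 = 35.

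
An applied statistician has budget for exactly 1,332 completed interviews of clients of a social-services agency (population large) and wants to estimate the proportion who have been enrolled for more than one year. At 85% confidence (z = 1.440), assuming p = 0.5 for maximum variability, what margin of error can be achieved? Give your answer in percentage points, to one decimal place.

SE(p̂) = √[p(1−p)/n] = √[0.2500/1332] = 0.01370.
E = z × SE = 1.440 × 0.01370 = 0.01973, or 2.0 percentage points.

2.0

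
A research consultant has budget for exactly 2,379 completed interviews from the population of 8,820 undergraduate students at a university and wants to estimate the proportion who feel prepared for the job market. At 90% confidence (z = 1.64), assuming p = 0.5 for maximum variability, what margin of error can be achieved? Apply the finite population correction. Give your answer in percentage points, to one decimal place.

Finite-population factor: (N−n)/(N−1) = (8820−2379)/(8820−1) = 0.7304.
SE(p̂) = √[p(1−p)/n · (N−n)/(N−1)] = √[0.2500/2379 × 0.7304] = 0.00876.
E = z × SE = 1.64 × 0.00876 = 0.01437 ≈ 1.4 percentage points.

1.4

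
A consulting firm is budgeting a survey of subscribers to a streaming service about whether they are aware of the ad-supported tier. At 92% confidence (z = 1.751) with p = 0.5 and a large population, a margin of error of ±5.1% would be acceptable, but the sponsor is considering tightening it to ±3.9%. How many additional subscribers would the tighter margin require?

209

At ±5.1%: n = 1.751² × 0.2500 / 0.051² ≈ 294.69 → 295.
At ±3.9%: n = 1.751² × 0.2500 / 0.039² ≈ 503.94 → 504.
Additional respondents: 504 − 295 = 209.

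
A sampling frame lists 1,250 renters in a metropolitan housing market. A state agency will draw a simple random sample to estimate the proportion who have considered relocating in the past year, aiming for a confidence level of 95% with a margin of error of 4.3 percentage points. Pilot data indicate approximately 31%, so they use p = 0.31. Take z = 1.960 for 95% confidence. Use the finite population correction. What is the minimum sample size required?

Unadjusted: n₀ = 1.960² × 0.31 × 0.69 / 0.043² ≈ 444.41, so n₀ = 445.
Finite population correction with N = 1,250: n = n₀ / (1 + (n₀−1)/N) = 445 / (1 + 444/1250) = 445 / 1.3552 ≈ 328.36.
Rounding up, n = 329.

329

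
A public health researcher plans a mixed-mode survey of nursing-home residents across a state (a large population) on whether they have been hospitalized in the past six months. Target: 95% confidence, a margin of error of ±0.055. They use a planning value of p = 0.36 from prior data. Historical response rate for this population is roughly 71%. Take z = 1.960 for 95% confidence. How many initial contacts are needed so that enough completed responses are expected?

Completed interviews needed: n₀ = 1.960² × 0.2304 / 0.055² ≈ 292.60 → 293.
At a 71% response rate, contacts needed = 293 / 0.71 ≈ 412.68 → 413.

413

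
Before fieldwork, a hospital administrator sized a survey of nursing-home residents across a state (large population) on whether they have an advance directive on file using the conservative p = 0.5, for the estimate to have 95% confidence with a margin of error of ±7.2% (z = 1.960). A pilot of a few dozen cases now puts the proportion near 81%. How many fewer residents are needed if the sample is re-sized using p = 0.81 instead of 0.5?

71

Conservative (p = 0.5): n = 1.960² × 0.25 / 0.072² ≈ 185.26 → 186.
Using p = 0.81: p(1−p) = 0.1539, so n = 1.960² × 0.1539 / 0.072² ≈ 114.05 → 115.
Reduction: 186 − 115 = 71.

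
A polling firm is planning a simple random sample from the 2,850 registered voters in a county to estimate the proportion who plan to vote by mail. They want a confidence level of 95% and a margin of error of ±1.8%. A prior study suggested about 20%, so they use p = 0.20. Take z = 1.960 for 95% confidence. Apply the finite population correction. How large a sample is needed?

1140

Unadjusted: n₀ = 1.960² × 0.20 × 0.80 / 0.018² ≈ 1897.09, so n₀ = 1898.
Finite population correction with N = 2,850: n = n₀ / (1 + (n₀−1)/N) = 1898 / (1 + 1897/2850) = 1898 / 1.6656 ≈ 1139.52.
Rounding up, n = 1140.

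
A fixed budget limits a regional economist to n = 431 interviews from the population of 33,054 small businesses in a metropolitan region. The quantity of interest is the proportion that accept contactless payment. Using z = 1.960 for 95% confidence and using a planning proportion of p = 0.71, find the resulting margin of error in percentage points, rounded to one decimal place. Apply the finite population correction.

4.3

Finite-population factor: (N−n)/(N−1) = (33054−431)/(33054−1) = 0.9870.
SE(p̂) = √[p(1−p)/n · (N−n)/(N−1)] = √[0.2059/431 × 0.9870] = 0.02171.
E = z × SE = 1.960 × 0.02171 = 0.04256 ≈ 4.3 percentage points.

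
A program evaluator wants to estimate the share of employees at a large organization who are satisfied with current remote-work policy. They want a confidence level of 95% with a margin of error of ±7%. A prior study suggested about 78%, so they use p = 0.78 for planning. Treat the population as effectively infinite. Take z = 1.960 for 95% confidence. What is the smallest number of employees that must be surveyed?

With p = 0.78, p(1−p) = 0.1716.
n = z²·p(1−p)/E² = 1.960² × 0.1716 / 0.070² = 3.8416 × 0.1716 / 0.004900 ≈ 134.53.
Rounding up gives n = 135.

135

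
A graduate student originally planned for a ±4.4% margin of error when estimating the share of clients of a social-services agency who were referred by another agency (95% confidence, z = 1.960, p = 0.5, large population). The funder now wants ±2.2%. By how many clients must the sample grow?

1488

At ±4.4%: n = 1.960² × 0.2500 / 0.044² ≈ 496.07 → 497.
At ±2.2%: n = 1.960² × 0.2500 / 0.022² ≈ 1984.30 → 1985.
Additional respondents: 1985 − 497 = 1488.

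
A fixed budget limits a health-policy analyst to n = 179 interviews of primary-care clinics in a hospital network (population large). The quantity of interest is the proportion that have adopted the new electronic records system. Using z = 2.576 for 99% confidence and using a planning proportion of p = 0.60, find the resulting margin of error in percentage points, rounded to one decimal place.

SE(p̂) = √[p(1−p)/n] = √[0.2400/179] = 0.03662.
E = z × SE = 2.576 × 0.03662 = 0.09432, or 9.4 percentage points.

9.4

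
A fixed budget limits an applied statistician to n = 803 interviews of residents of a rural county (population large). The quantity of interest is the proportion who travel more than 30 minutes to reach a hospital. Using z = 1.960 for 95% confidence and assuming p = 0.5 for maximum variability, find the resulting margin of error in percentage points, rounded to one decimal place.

3.5

SE(p̂) = √[p(1−p)/n] = √[0.2500/803] = 0.01764.
E = z × SE = 1.960 × 0.01764 = 0.03458, or 3.5 percentage points.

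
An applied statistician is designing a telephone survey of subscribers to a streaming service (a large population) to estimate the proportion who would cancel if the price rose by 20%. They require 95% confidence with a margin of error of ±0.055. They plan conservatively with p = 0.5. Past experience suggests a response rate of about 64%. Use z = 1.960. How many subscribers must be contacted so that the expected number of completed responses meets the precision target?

497

Completed interviews needed: n₀ = 1.960² × 0.2500 / 0.055² ≈ 317.49 → 318.
At a 64% response rate, contacts needed = 318 / 0.64 ≈ 496.88 → 497.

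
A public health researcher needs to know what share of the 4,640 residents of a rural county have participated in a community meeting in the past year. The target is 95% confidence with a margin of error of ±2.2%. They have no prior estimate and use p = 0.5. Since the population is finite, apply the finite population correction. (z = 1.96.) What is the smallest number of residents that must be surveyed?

Unadjusted: n₀ = 1.96² × 0.50 × 0.50 / 0.022² ≈ 1984.30, so n₀ = 1985.
Finite population correction with N = 4,640: n = n₀ / (1 + (n₀−1)/N) = 1985 / (1 + 1984/4640) = 1985 / 1.4276 ≈ 1390.46.
Rounding up, n = 1391.

1391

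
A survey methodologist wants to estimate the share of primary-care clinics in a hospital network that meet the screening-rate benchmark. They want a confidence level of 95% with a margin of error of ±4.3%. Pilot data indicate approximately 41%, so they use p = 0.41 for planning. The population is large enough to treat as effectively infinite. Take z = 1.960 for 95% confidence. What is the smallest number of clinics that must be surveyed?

With p = 0.41, p(1−p) = 0.2419.
n = z²·p(1−p)/E² = 1.960² × 0.2419 / 0.043² = 3.8416 × 0.2419 / 0.001849 ≈ 502.59.
Rounding up gives n = 503.

503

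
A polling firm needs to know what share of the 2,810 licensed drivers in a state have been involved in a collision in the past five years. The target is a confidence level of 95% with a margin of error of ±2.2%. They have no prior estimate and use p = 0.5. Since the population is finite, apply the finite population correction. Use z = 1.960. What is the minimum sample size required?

Unadjusted: n₀ = 1.960² × 0.50 × 0.50 / 0.022² ≈ 1984.30, so n₀ = 1985.
Finite population correction with N = 2,810: n = n₀ / (1 + (n₀−1)/N) = 1985 / (1 + 1984/2810) = 1985 / 1.7060 ≈ 1163.51.
Rounding up, n = 1164.

1164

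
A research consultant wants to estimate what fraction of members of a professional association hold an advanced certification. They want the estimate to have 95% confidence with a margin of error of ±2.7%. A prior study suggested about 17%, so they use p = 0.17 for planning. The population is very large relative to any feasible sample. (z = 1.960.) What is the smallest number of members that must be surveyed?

With p = 0.17, p(1−p) = 0.1411.
n = z²·p(1−p)/E² = 1.960² × 0.1411 / 0.027² = 3.8416 × 0.1411 / 0.000729 ≈ 743.55.
Rounding up gives n = 744.

744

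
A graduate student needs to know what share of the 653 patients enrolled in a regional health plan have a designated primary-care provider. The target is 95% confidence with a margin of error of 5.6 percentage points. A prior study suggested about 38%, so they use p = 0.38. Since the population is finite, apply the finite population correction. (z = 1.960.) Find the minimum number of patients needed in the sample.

201

Unadjusted: n₀ = 1.960² × 0.38 × 0.62 / 0.056² ≈ 288.61, so n₀ = 289.
Finite population correction with N = 653: n = n₀ / (1 + (n₀−1)/N) = 289 / (1 + 288/653) = 289 / 1.4410 ≈ 200.55.
Rounding up, n = 201.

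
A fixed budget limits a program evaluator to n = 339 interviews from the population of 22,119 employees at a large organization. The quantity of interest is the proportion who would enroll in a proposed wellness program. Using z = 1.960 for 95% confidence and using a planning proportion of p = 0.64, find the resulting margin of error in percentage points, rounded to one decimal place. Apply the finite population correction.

Finite-population factor: (N−n)/(N−1) = (22119−339)/(22119−1) = 0.9847.
SE(p̂) = √[p(1−p)/n · (N−n)/(N−1)] = √[0.2304/339 × 0.9847] = 0.02587.
E = z × SE = 1.960 × 0.02587 = 0.05071 ≈ 5.1 percentage points.

5.1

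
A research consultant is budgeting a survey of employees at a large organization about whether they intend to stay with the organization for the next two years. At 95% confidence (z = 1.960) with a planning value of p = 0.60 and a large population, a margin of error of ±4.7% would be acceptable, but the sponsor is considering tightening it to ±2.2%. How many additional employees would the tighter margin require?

At ±4.7%: n = 1.960² × 0.2400 / 0.047² ≈ 417.38 → 418.
At ±2.2%: n = 1.960² × 0.2400 / 0.022² ≈ 1904.93 → 1905.
Additional respondents: 1905 − 418 = 1487.

1487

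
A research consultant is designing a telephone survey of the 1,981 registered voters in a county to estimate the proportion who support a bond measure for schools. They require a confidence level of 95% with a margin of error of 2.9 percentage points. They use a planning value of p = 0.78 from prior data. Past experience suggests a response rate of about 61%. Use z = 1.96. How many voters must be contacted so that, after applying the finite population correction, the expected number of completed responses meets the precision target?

Completed interviews needed (unadjusted): n₀ = 1.96² × 0.1716 / 0.029² ≈ 783.85 → 784.
FPC for N = 1,981: n = 784 / (1 + 783/1981) = 784 / 1.3953 ≈ 561.90 → 562.
At a 61% response rate, contacts needed = 562 / 0.61 ≈ 921.31 → 922.

922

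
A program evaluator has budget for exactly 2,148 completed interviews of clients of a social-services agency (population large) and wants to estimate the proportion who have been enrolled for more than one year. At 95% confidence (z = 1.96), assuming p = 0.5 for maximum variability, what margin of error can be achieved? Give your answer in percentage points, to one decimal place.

2.1

SE(p̂) = √[p(1−p)/n] = √[0.2500/2148] = 0.01079.
E = z × SE = 1.96 × 0.01079 = 0.02115, or 2.1 percentage points.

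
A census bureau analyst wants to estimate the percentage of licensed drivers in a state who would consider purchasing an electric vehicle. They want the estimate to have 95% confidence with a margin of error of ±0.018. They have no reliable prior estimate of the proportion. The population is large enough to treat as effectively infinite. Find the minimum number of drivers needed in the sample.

2965

For 95% confidence, z = 1.960.
With no prior estimate, use p = 0.5, giving p(1−p) = 0.25.
n = z²·p(1−p)/E² = 1.960² × 0.2500 / 0.018² = 3.8416 × 0.2500 / 0.000324 ≈ 2964.20.
Rounding up gives n = 2965.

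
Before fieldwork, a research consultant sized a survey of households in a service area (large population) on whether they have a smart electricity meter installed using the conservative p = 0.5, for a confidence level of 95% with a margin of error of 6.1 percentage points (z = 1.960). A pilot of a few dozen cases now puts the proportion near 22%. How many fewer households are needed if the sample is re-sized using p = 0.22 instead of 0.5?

81

Conservative (p = 0.5): n = 1.960² × 0.25 / 0.061² ≈ 258.10 → 259.
Using p = 0.22: p(1−p) = 0.1716, so n = 1.960² × 0.1716 / 0.061² ≈ 177.16 → 178.
Reduction: 259 − 178 = 81.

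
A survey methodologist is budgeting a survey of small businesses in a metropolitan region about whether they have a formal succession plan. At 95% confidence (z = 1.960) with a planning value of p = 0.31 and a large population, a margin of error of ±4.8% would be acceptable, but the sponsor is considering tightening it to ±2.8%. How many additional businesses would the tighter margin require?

692

At ±4.8%: n = 1.960² × 0.2139 / 0.048² ≈ 356.65 → 357.
At ±2.8%: n = 1.960² × 0.2139 / 0.028² ≈ 1048.11 → 1049.
Additional respondents: 1049 − 357 = 692.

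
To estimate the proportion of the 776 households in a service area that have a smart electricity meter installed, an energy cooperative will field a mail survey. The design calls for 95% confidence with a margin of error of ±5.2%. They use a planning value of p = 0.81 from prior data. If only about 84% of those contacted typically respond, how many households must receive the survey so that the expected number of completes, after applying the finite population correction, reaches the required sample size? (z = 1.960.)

204

Completed interviews needed (unadjusted): n₀ = 1.960² × 0.1539 / 0.052² ≈ 218.65 → 219.
FPC for N = 776: n = 219 / (1 + 218/776) = 219 / 1.2809 ≈ 170.97 → 171.
At an 84% response rate, contacts needed = 171 / 0.84 ≈ 203.57 → 204.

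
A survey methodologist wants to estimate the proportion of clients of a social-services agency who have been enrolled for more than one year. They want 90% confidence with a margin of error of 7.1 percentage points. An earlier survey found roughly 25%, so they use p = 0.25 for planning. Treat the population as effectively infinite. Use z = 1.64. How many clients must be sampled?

101

With p = 0.25, p(1−p) = 0.1875.
n = z²·p(1−p)/E² = 1.64² × 0.1875 / 0.071² = 2.6896 × 0.1875 / 0.005041 ≈ 100.04.
Rounding up gives n = 101.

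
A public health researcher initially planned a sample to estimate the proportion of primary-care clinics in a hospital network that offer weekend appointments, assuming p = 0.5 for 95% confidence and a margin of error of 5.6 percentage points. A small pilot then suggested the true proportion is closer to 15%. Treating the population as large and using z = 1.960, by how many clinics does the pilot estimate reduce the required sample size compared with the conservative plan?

Conservative (p = 0.5): n = 1.960² × 0.25 / 0.056² ≈ 306.25 → 307.
Using p = 0.15: p(1−p) = 0.1275, so n = 1.960² × 0.1275 / 0.056² ≈ 156.19 → 157.
Reduction: 307 − 157 = 150.

150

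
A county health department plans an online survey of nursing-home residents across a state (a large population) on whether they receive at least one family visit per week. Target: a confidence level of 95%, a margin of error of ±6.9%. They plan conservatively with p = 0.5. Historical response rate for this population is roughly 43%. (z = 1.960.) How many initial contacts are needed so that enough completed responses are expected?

Completed interviews needed: n₀ = 1.960² × 0.2500 / 0.069² ≈ 201.72 → 202.
At a 43% response rate, contacts needed = 202 / 0.43 ≈ 469.77 → 470.

470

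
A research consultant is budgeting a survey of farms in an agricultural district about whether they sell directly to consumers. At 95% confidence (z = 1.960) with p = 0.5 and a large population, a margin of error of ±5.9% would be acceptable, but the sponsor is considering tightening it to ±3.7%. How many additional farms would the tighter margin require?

At ±5.9%: n = 1.960² × 0.2500 / 0.059² ≈ 275.90 → 276.
At ±3.7%: n = 1.960² × 0.2500 / 0.037² ≈ 701.53 → 702.
Additional respondents: 702 − 276 = 426.

426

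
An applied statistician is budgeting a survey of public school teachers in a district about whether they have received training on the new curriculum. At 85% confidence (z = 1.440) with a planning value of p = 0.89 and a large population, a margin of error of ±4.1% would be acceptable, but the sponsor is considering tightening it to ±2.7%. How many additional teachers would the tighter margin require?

At ±4.1%: n = 1.440² × 0.0979 / 0.041² ≈ 120.76 → 121.
At ±2.7%: n = 1.440² × 0.0979 / 0.027² ≈ 278.47 → 279.
Additional respondents: 279 − 121 = 158.

158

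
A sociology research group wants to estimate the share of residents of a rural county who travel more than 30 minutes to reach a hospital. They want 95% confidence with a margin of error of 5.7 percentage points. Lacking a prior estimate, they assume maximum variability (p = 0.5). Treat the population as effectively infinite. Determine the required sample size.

296

For 95% confidence, z = 1.960.
With p = 0.5, p(1−p) = 0.25.
n = z²·p(1−p)/E² = 1.960² × 0.2500 / 0.057² = 3.8416 × 0.2500 / 0.003249 ≈ 295.60.
Rounding up gives n = 296.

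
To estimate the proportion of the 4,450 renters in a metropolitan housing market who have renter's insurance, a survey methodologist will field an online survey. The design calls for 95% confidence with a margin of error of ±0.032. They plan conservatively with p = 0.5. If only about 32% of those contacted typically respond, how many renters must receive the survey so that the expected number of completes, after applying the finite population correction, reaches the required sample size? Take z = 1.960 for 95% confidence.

2422

Completed interviews needed (unadjusted): n₀ = 1.960² × 0.2500 / 0.032² ≈ 937.89 → 938.
FPC for N = 4,450: n = 938 / (1 + 937/4450) = 938 / 1.2106 ≈ 774.85 → 775.
At a 32% response rate, contacts needed = 775 / 0.32 ≈ 2421.88 → 2422.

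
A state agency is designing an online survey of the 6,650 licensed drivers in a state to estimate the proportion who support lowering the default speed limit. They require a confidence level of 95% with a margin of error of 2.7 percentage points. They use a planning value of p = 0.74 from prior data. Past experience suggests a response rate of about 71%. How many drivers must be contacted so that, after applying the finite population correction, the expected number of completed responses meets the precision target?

For 95% confidence, z = 1.960.
Completed interviews needed (unadjusted): n₀ = 1.960² × 0.1924 / 0.027² ≈ 1013.89 → 1014.
FPC for N = 6,650: n = 1014 / (1 + 1013/6650) = 1014 / 1.1523 ≈ 879.96 → 880.
At a 71% response rate, contacts needed = 880 / 0.71 ≈ 1239.44 → 1240.

1240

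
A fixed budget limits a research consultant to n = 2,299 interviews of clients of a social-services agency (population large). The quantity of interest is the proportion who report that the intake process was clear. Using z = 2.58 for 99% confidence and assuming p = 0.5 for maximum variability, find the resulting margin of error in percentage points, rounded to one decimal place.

2.7

SE(p̂) = √[p(1−p)/n] = √[0.2500/2299] = 0.01043.
E = z × SE = 2.58 × 0.01043 = 0.02690, or 2.7 percentage points.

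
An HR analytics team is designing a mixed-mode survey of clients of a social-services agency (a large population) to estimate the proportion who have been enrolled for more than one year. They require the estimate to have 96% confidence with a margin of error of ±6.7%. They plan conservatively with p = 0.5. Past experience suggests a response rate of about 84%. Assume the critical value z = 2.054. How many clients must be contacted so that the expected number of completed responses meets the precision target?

Completed interviews needed: n₀ = 2.054² × 0.2500 / 0.067² ≈ 234.96 → 235.
At an 84% response rate, contacts needed = 235 / 0.84 ≈ 279.76 → 280.

280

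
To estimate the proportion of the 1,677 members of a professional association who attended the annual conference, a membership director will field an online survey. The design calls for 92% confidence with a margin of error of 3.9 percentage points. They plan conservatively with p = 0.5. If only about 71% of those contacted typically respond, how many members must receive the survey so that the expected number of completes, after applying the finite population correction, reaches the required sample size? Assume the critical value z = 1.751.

547

Completed interviews needed (unadjusted): n₀ = 1.751² × 0.2500 / 0.039² ≈ 503.94 → 504.
FPC for N = 1,677: n = 504 / (1 + 503/1677) = 504 / 1.2999 ≈ 387.71 → 388.
At a 71% response rate, contacts needed = 388 / 0.71 ≈ 546.48 → 547.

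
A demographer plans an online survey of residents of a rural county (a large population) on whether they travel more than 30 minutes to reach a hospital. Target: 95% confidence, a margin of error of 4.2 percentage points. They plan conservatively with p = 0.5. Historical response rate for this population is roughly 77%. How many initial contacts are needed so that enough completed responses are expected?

708

For 95% confidence, z = 1.960.
Completed interviews needed: n₀ = 1.960² × 0.2500 / 0.042² ≈ 544.44 → 545.
At a 77% response rate, contacts needed = 545 / 0.77 ≈ 707.79 → 708.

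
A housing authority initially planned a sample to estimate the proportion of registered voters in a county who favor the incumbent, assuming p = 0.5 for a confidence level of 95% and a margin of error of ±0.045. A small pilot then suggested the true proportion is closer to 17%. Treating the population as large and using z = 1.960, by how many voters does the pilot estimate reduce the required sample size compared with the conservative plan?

207

Conservative (p = 0.5): n = 1.960² × 0.25 / 0.045² ≈ 474.27 → 475.
Using p = 0.17: p(1−p) = 0.1411, so n = 1.960² × 0.1411 / 0.045² ≈ 267.68 → 268.
Reduction: 475 − 268 = 207.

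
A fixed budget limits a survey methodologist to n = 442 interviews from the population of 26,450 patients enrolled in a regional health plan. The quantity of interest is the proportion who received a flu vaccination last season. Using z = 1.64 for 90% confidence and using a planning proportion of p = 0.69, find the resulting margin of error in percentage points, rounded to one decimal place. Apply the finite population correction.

Finite-population factor: (N−n)/(N−1) = (26450−442)/(26450−1) = 0.9833.
SE(p̂) = √[p(1−p)/n · (N−n)/(N−1)] = √[0.2139/442 × 0.9833] = 0.02181.
E = z × SE = 1.64 × 0.02181 = 0.03578 ≈ 3.6 percentage points.

3.6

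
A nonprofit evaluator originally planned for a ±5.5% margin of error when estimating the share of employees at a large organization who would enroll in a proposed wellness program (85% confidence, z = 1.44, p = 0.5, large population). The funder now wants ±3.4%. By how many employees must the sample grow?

At ±5.5%: n = 1.44² × 0.2500 / 0.055² ≈ 171.37 → 172.
At ±3.4%: n = 1.44² × 0.2500 / 0.034² ≈ 448.44 → 449.
Additional respondents: 449 − 172 = 277.

277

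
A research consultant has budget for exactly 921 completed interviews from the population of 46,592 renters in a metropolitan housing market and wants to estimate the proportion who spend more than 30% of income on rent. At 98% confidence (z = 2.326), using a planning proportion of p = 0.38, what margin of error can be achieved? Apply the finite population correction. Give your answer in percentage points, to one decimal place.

3.7

Finite-population factor: (N−n)/(N−1) = (46592−921)/(46592−1) = 0.9803.
SE(p̂) = √[p(1−p)/n · (N−n)/(N−1)] = √[0.2356/921 × 0.9803] = 0.01584.
E = z × SE = 2.326 × 0.01584 = 0.03683 ≈ 3.7 percentage points.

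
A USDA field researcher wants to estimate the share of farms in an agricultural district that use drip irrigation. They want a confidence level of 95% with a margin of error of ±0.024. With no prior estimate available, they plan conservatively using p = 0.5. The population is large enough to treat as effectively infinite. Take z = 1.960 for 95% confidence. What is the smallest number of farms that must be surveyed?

With p = 0.5, p(1−p) = 0.25.
n = z²·p(1−p)/E² = 1.960² × 0.2500 / 0.024² = 3.8416 × 0.2500 / 0.000576 ≈ 1667.36.
Rounding up gives n = 1668.

1668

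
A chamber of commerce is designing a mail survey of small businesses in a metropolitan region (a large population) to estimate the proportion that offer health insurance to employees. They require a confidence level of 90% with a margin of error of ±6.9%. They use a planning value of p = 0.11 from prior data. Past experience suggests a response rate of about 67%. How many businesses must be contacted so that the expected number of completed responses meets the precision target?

84

For 90% confidence, z = 1.645.
Completed interviews needed: n₀ = 1.645² × 0.0979 / 0.069² ≈ 55.64 → 56.
At a 67% response rate, contacts needed = 56 / 0.67 ≈ 83.58 → 84.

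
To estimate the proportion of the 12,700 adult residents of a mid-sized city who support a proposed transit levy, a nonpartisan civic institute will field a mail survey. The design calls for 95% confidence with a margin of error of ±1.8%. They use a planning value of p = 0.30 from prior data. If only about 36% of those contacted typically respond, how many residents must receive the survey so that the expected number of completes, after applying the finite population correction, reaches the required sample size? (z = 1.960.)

5784

Completed interviews needed (unadjusted): n₀ = 1.960² × 0.2100 / 0.018² ≈ 2489.93 → 2490.
FPC for N = 12,700: n = 2490 / (1 + 2489/12700) = 2490 / 1.1960 ≈ 2081.97 → 2082.
At a 36% response rate, contacts needed = 2082 / 0.36 ≈ 5783.33 → 5784.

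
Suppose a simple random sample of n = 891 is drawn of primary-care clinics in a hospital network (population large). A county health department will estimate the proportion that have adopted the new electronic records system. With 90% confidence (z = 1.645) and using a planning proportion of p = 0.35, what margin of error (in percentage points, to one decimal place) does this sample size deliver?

SE(p̂) = √[p(1−p)/n] = √[0.2275/891] = 0.01598.
E = z × SE = 1.645 × 0.01598 = 0.02629, or 2.6 percentage points.

2.6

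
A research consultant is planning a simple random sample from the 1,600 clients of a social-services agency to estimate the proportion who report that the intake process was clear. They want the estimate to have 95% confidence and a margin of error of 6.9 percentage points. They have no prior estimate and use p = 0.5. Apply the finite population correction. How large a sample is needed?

180

For 95% confidence, z = 1.960.
Unadjusted: n₀ = 1.960² × 0.50 × 0.50 / 0.069² ≈ 201.72, so n₀ = 202.
Finite population correction with N = 1,600: n = n₀ / (1 + (n₀−1)/N) = 202 / (1 + 201/1600) = 202 / 1.1256 ≈ 179.46.
Rounding up, n = 180.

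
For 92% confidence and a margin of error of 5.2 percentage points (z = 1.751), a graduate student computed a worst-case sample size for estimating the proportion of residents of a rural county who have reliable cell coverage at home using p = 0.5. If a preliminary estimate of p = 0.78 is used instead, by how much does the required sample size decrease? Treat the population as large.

Conservative (p = 0.5): n = 1.751² × 0.25 / 0.052² ≈ 283.47 → 284.
Using p = 0.78: p(1−p) = 0.1716, so n = 1.751² × 0.1716 / 0.052² ≈ 194.57 → 195.
Reduction: 284 − 195 = 89.

89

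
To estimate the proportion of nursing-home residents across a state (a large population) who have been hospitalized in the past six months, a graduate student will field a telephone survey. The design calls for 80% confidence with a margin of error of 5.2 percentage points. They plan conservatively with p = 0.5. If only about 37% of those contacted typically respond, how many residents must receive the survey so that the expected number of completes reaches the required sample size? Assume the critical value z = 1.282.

Completed interviews needed: n₀ = 1.282² × 0.2500 / 0.052² ≈ 151.95 → 152.
At a 37% response rate, contacts needed = 152 / 0.37 ≈ 410.81 → 411.

411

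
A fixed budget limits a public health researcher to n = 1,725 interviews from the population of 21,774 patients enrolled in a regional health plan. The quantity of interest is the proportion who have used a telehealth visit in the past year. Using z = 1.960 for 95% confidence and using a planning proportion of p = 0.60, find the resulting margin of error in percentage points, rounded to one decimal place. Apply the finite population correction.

2.2

Finite-population factor: (N−n)/(N−1) = (21774−1725)/(21774−1) = 0.9208.
SE(p̂) = √[p(1−p)/n · (N−n)/(N−1)] = √[0.2400/1725 × 0.9208] = 0.01132.
E = z × SE = 1.960 × 0.01132 = 0.02218 ≈ 2.2 percentage points.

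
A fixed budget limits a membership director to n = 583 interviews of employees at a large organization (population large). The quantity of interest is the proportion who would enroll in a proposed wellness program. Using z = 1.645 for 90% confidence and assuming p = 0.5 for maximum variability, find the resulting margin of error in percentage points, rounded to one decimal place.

SE(p̂) = √[p(1−p)/n] = √[0.2500/583] = 0.02071.
E = z × SE = 1.645 × 0.02071 = 0.03406, or 3.4 percentage points.

3.4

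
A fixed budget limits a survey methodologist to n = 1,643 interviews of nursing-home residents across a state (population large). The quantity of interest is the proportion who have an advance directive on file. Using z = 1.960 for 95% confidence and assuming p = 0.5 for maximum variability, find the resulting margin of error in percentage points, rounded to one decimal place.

SE(p̂) = √[p(1−p)/n] = √[0.2500/1643] = 0.01234.
E = z × SE = 1.960 × 0.01234 = 0.02418, or 2.4 percentage points.

2.4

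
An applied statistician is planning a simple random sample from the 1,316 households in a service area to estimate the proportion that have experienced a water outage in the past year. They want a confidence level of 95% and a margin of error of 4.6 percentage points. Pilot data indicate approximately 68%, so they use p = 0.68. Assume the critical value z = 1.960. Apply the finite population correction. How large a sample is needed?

305

Unadjusted: n₀ = 1.960² × 0.68 × 0.32 / 0.046² ≈ 395.05, so n₀ = 396.
Finite population correction with N = 1,316: n = n₀ / (1 + (n₀−1)/N) = 396 / (1 + 395/1316) = 396 / 1.3002 ≈ 304.58.
Rounding up, n = 305.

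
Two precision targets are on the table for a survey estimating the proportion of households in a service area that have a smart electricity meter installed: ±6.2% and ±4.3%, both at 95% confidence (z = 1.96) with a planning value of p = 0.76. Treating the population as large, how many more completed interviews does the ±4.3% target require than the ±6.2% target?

At ±6.2%: n = 1.96² × 0.1824 / 0.062² ≈ 182.29 → 183.
At ±4.3%: n = 1.96² × 0.1824 / 0.043² ≈ 378.97 → 379.
Additional respondents: 379 − 183 = 196.

196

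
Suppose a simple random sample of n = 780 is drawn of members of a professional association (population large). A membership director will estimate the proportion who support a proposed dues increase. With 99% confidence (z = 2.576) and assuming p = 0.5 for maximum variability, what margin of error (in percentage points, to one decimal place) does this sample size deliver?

SE(p̂) = √[p(1−p)/n] = √[0.2500/780] = 0.01790.
E = z × SE = 2.576 × 0.01790 = 0.04612, or 4.6 percentage points.

4.6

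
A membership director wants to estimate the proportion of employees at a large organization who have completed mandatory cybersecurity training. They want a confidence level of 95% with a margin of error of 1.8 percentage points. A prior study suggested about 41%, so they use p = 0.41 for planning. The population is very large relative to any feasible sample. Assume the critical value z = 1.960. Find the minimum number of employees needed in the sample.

2869

With p = 0.41, p(1−p) = 0.2419.
n = z²·p(1−p)/E² = 1.960² × 0.2419 / 0.018² = 3.8416 × 0.2419 / 0.000324 ≈ 2868.16.
Rounding up gives n = 2869.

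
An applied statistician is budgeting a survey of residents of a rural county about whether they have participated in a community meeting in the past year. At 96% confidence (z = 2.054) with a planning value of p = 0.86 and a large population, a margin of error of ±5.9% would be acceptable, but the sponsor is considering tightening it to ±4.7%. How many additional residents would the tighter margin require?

At ±5.9%: n = 2.054² × 0.1204 / 0.059² ≈ 145.92 → 146.
At ±4.7%: n = 2.054² × 0.1204 / 0.047² ≈ 229.95 → 230.
Additional respondents: 230 − 146 = 84.

84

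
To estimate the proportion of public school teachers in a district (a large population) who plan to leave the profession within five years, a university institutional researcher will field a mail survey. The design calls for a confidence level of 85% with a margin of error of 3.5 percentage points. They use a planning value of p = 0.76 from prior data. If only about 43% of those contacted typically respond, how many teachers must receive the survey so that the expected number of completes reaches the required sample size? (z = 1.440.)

Completed interviews needed: n₀ = 1.440² × 0.1824 / 0.035² ≈ 308.75 → 309.
At a 43% response rate, contacts needed = 309 / 0.43 ≈ 718.60 → 719.

719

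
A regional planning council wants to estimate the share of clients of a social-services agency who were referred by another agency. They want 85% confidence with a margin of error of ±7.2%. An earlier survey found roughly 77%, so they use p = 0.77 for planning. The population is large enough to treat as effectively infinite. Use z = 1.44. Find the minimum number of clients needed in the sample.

71

With p = 0.77, p(1−p) = 0.1771.
n = z²·p(1−p)/E² = 1.44² × 0.1771 / 0.072² = 2.0736 × 0.1771 / 0.005184 ≈ 70.84.
Rounding up gives n = 71.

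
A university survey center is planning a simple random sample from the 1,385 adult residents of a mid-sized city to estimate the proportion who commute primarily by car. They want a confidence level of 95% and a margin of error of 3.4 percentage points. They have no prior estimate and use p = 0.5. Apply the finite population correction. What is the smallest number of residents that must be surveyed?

520

For 95% confidence, z = 1.96.
Unadjusted: n₀ = 1.96² × 0.50 × 0.50 / 0.034² ≈ 830.80, so n₀ = 831.
Finite population correction with N = 1,385: n = n₀ / (1 + (n₀−1)/N) = 831 / (1 + 830/1385) = 831 / 1.5993 ≈ 519.61.
Rounding up, n = 520.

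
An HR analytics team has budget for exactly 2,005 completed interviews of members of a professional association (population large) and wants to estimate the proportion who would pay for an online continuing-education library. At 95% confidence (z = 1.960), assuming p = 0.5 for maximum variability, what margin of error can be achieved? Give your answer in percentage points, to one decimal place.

SE(p̂) = √[p(1−p)/n] = √[0.2500/2005] = 0.01117.
E = z × SE = 1.960 × 0.01117 = 0.02189, or 2.2 percentage points.

2.2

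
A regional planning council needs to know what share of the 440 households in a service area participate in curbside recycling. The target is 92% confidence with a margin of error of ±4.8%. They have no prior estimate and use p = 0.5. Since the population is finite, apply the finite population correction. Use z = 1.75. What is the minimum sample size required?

Unadjusted: n₀ = 1.75² × 0.50 × 0.50 / 0.048² ≈ 332.30, so n₀ = 333.
Finite population correction with N = 440: n = n₀ / (1 + (n₀−1)/N) = 333 / (1 + 332/440) = 333 / 1.7545 ≈ 189.79.
Rounding up, n = 190.

190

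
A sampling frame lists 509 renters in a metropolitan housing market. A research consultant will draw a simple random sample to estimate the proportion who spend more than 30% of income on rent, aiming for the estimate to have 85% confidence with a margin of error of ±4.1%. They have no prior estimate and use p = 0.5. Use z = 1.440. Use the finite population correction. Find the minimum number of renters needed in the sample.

Unadjusted: n₀ = 1.440² × 0.50 × 0.50 / 0.041² ≈ 308.39, so n₀ = 309.
Finite population correction with N = 509: n = n₀ / (1 + (n₀−1)/N) = 309 / (1 + 308/509) = 309 / 1.6051 ≈ 192.51.
Rounding up, n = 193.

193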